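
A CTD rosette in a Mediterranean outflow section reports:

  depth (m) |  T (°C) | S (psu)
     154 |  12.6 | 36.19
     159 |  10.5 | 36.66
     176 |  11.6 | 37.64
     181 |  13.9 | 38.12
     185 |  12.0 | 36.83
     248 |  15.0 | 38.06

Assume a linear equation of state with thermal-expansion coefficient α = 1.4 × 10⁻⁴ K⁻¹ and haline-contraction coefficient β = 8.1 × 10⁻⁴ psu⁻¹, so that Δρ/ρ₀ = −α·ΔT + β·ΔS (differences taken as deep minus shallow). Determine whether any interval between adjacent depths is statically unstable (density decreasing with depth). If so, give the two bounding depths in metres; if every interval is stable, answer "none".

Evaluate Δρ/ρ₀ = −αΔT + βΔS across each adjacent pair:
  154–159 m: −αΔT+βΔS = −(1.4 × 10⁻⁴)(-2.1)+(8.1 × 10⁻⁴)(+0.47) = 6.7 × 10⁻⁴ → stable
  159–176 m: −αΔT+βΔS = −(1.4 × 10⁻⁴)(+1.1)+(8.1 × 10⁻⁴)(+0.98) = 6.4 × 10⁻⁴ → stable
  176–181 m: −αΔT+βΔS = −(1.4 × 10⁻⁴)(+2.3)+(8.1 × 10⁻⁴)(+0.48) = 6.7 × 10⁻⁵ → stable
  181–185 m: −αΔT+βΔS = −(1.4 × 10⁻⁴)(-1.9)+(8.1 × 10⁻⁴)(-1.29) = -7.8 × 10⁻⁴ → UNSTABLE
  185–248 m: −αΔT+βΔS = −(1.4 × 10⁻⁴)(+3.0)+(8.1 × 10⁻⁴)(+1.23) = 5.8 × 10⁻⁴ → stable
The 181–185 m interval has Δρ < 0: lighter water underlies denser water.

181–185 m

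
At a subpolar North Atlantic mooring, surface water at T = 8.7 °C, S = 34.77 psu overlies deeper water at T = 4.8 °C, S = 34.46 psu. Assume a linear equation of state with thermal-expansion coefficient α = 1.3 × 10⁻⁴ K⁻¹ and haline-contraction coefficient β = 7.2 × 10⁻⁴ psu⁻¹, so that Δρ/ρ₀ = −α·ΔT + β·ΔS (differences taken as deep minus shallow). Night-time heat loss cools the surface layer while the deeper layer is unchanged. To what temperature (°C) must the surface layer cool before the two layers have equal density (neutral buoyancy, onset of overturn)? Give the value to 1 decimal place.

Neutral buoyancy requires Δρ = 0, i.e. −α(T_deep − T_surf′) + β(S_deep − S_surf) = 0.
T_surf′ = T_deep − (β/α)·ΔS = 4.8 − (7.2 × 10⁻⁴/1.3 × 10⁻⁴)·(-0.31) = 6.517 °C.
Cooling required: 8.7 − (6.517) = 2.183 °C.

6.5 °C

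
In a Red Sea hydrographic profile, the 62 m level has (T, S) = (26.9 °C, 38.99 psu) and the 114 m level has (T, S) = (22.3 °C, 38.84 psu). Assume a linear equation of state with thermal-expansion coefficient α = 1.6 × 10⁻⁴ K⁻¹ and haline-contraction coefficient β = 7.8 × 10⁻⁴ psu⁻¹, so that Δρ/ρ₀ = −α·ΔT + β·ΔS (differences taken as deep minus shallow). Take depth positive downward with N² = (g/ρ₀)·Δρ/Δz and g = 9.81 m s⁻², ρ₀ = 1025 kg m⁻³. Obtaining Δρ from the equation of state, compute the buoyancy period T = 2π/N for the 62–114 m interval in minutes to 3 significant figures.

9.69 min

ΔT = -4.6 K, ΔS = -0.15 psu (deep − shallow).
Δρ/ρ₀ = −αΔT + βΔS = 7.36 × 10⁻⁴ − 1.17 × 10⁻⁴ = 6.19 × 10⁻⁴, so Δρ ≈ 0.6345 kg m⁻³.
N² = (g/ρ₀)·Δρ/Δz = g·(Δρ/ρ₀)/Δz = 9.81 × 6.19 × 10⁻⁴ / 52 = 1.1678 × 10⁻⁴ s⁻².
N = √(1.1678 × 10⁻⁴) = 0.010806 rad s⁻¹ → T = 2π/N = 581.45 s = 9.6908 min ≈ 9.69 min.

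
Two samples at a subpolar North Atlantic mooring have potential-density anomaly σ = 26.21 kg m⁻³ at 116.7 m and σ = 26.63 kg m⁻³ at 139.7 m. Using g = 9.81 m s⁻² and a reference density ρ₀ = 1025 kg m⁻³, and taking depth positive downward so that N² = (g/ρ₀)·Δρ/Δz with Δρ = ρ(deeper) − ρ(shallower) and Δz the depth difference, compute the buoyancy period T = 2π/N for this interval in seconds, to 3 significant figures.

475 s

Δρ = 1026.63 − 1026.21 = 0.42 kg m⁻³ over Δz = 139.7 − 116.7 = 23 m.
N² = (9.81/1025) × (0.42/23) = 1.7477 × 10⁻⁴ s⁻².
N = √(1.7477 × 10⁻⁴) = 0.013220 rad s⁻¹, so T = 2π/N = 475.28 s ≈ 475 s.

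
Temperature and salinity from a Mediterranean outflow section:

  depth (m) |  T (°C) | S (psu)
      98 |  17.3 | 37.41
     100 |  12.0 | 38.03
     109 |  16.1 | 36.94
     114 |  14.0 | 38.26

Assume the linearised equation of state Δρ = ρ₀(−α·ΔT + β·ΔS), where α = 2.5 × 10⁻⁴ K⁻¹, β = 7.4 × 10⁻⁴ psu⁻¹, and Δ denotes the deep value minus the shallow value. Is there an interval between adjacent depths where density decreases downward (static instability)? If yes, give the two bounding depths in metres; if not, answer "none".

100–109 m

Evaluate Δρ/ρ₀ = −αΔT + βΔS across each adjacent pair:
  98–100 m: −αΔT+βΔS = −(2.5 × 10⁻⁴)(-5.3)+(7.4 × 10⁻⁴)(+0.62) = 1.8 × 10⁻³ → stable
  100–109 m: −αΔT+βΔS = −(2.5 × 10⁻⁴)(+4.1)+(7.4 × 10⁻⁴)(-1.09) = -1.8 × 10⁻³ → UNSTABLE
  109–114 m: −αΔT+βΔS = −(2.5 × 10⁻⁴)(-2.1)+(7.4 × 10⁻⁴)(+1.32) = 1.5 × 10⁻³ → stable
The 100–109 m interval has Δρ < 0: lighter water underlies denser water.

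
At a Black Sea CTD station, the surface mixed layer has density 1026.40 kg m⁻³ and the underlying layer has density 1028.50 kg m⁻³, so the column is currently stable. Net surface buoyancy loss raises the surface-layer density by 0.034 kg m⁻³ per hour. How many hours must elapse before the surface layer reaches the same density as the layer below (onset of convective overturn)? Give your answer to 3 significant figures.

Density deficit of the surface layer: 1028.50 − 1026.40 = 2.1 kg m⁻³.
Required change = 2.1 / 0.034 = 61.8 hours.

61.8 hours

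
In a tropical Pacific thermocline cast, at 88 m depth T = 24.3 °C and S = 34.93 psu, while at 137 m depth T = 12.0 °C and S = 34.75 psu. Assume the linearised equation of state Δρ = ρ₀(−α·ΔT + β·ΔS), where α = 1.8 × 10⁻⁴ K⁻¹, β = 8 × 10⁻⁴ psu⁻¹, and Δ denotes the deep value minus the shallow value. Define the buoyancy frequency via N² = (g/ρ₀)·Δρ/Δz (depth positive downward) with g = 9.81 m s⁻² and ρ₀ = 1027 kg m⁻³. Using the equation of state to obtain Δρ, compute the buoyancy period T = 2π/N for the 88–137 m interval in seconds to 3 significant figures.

309 s

ΔT = -12.3 K, ΔS = -0.18 psu (deep − shallow).
Δρ/ρ₀ = −αΔT + βΔS = 2.214 × 10⁻³ − 1.44 × 10⁻⁴ = 2.07 × 10⁻³, so Δρ ≈ 2.126 kg m⁻³.
N² = (g/ρ₀)·Δρ/Δz = g·(Δρ/ρ₀)/Δz = 9.81 × 2.07 × 10⁻³ / 49 = 4.1442 × 10⁻⁴ s⁻².
N = √(4.1442 × 10⁻⁴) = 0.020357 rad s⁻¹ → T = 2π/N = 308.65 s ≈ 309 s.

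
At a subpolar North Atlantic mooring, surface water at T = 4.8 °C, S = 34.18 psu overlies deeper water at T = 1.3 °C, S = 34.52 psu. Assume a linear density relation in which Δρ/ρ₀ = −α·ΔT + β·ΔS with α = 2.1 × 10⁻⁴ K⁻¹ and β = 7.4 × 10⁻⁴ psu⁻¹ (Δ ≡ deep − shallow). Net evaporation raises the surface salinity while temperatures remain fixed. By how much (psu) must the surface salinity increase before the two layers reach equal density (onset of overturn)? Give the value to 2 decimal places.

1.33 psu

Neutral buoyancy requires −α(T_deep − T_surf) + β(S_deep − S_surf′) = 0.
S_surf′ = S_deep − (α/β)·ΔT = 34.52 − (2.1 × 10⁻⁴/7.4 × 10⁻⁴)·(-3.5) = 35.5132 psu.
Increase required: 35.5132 − 34.18 = 1.3332 psu.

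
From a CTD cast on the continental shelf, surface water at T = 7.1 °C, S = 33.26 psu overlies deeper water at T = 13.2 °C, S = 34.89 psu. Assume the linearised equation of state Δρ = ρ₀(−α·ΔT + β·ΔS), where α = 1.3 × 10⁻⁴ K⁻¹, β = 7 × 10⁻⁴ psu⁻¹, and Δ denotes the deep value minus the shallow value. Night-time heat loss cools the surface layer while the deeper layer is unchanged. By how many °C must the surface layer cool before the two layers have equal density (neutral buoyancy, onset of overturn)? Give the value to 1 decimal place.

2.7 °C

Neutral buoyancy requires Δρ = 0, i.e. −α(T_deep − T_surf′) + β(S_deep − S_surf) = 0.
T_surf′ = T_deep − (β/α)·ΔS = 13.2 − (7 × 10⁻⁴/1.3 × 10⁻⁴)·(+1.63) = 4.423 °C.
Cooling required: 7.1 − (4.423) = 2.677 °C.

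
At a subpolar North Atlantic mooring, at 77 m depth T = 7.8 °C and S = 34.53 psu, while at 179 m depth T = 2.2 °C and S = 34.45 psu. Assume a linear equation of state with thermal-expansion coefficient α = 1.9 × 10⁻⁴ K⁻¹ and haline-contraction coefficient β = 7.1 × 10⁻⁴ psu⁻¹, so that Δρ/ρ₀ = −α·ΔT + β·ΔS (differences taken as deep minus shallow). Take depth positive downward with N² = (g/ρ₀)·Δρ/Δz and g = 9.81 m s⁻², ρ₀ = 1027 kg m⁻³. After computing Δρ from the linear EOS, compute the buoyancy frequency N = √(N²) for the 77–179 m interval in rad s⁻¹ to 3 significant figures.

ΔT = -5.6 K, ΔS = -0.08 psu (deep − shallow).
Δρ/ρ₀ = −αΔT + βΔS = 1.064 × 10⁻³ − 5.68 × 10⁻⁵ = 1.0072 × 10⁻³, so Δρ ≈ 1.034 kg m⁻³.
N² = (g/ρ₀)·Δρ/Δz = g·(Δρ/ρ₀)/Δz = 9.81 × 1.0072 × 10⁻³ / 102 = 9.6869 × 10⁻⁵ s⁻².
N = √(9.6869 × 10⁻⁵) = 9.8422 × 10⁻³ rad s⁻¹ ≈ 9.84 × 10⁻³ rad s⁻¹.

9.84 × 10⁻³ rad s⁻¹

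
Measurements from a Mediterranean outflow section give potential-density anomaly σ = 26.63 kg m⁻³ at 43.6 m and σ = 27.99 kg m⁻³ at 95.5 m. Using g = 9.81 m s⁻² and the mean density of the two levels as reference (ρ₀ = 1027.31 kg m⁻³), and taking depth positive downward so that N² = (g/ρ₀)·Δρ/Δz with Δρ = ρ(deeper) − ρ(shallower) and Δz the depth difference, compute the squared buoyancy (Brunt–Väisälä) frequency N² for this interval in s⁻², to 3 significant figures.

Δρ = 1027.99 − 1026.63 = 1.36 kg m⁻³ over Δz = 95.5 − 43.6 = 51.9 m.
N² = (9.81/1027.31) × (1.36/51.9) = 2.5023 × 10⁻⁴ s⁻² ≈ 2.50 × 10⁻⁴ s⁻².
A positive N² confirms static stability across the interval.

2.50 × 10⁻⁴ s⁻²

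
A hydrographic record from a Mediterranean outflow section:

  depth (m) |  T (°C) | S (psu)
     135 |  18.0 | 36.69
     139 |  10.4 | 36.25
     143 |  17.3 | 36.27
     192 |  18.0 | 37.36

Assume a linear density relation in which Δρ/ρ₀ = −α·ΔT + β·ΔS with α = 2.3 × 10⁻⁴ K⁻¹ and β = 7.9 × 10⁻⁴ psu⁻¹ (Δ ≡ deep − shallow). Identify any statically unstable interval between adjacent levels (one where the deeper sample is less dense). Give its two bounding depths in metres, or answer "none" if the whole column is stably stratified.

139–143 m

Evaluate Δρ/ρ₀ = −αΔT + βΔS across each adjacent pair:
  135–139 m: −αΔT+βΔS = −(2.3 × 10⁻⁴)(-7.6)+(7.9 × 10⁻⁴)(-0.44) = 1.4 × 10⁻³ → stable
  139–143 m: −αΔT+βΔS = −(2.3 × 10⁻⁴)(+6.9)+(7.9 × 10⁻⁴)(+0.02) = -1.6 × 10⁻³ → UNSTABLE
  143–192 m: −αΔT+βΔS = −(2.3 × 10⁻⁴)(+0.7)+(7.9 × 10⁻⁴)(+1.09) = 7.0 × 10⁻⁴ → stable
The 139–143 m interval has Δρ < 0: lighter water underlies denser water.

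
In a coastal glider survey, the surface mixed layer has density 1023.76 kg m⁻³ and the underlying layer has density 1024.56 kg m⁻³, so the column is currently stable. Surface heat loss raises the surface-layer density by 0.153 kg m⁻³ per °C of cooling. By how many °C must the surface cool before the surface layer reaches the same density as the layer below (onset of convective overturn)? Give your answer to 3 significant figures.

Density deficit of the surface layer: 1024.56 − 1023.76 = 0.8 kg m⁻³.
Required change = 0.8 / 0.153 = 5.23 °C.

5.23 °C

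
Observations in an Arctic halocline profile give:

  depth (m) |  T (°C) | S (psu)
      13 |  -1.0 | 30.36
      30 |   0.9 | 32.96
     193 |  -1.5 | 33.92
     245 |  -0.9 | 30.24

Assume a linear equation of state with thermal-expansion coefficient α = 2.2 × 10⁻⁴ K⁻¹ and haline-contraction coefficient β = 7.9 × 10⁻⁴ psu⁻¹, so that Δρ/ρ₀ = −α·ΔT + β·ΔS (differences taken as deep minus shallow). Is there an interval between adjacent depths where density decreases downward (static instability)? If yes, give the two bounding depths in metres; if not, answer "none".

Evaluate Δρ/ρ₀ = −αΔT + βΔS across each adjacent pair:
  13–30 m: −αΔT+βΔS = −(2.2 × 10⁻⁴)(+1.9)+(7.9 × 10⁻⁴)(+2.60) = 1.6 × 10⁻³ → stable
  30–193 m: −αΔT+βΔS = −(2.2 × 10⁻⁴)(-2.4)+(7.9 × 10⁻⁴)(+0.96) = 1.3 × 10⁻³ → stable
  193–245 m: −αΔT+βΔS = −(2.2 × 10⁻⁴)(+0.6)+(7.9 × 10⁻⁴)(-3.68) = -3.0 × 10⁻³ → UNSTABLE
The 193–245 m interval has Δρ < 0: lighter water underlies denser water.

193–245 m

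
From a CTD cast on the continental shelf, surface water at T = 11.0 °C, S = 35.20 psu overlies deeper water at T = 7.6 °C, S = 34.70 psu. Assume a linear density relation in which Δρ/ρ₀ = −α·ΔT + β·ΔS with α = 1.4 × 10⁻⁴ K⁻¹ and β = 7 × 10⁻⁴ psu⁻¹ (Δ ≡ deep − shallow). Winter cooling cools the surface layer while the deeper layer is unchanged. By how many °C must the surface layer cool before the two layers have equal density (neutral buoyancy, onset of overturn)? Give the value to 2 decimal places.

0.90 °C

Neutral buoyancy requires Δρ = 0, i.e. −α(T_deep − T_surf′) + β(S_deep − S_surf) = 0.
T_surf′ = T_deep − (β/α)·ΔS = 7.6 − (7 × 10⁻⁴/1.4 × 10⁻⁴)·(-0.50) = 10.1000 °C.
Cooling required: 11.0 − (10.1000) = 0.9000 °C.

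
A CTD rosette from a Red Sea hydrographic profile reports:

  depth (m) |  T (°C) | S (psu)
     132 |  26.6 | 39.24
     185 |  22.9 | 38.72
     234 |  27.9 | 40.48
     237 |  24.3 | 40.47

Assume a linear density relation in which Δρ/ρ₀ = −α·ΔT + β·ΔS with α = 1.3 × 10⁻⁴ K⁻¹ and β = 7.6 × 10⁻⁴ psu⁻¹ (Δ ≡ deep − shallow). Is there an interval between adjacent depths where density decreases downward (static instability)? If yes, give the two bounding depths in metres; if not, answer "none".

Evaluate Δρ/ρ₀ = −αΔT + βΔS across each adjacent pair:
  132–185 m: −αΔT+βΔS = −(1.3 × 10⁻⁴)(-3.7)+(7.6 × 10⁻⁴)(-0.52) = 8.6 × 10⁻⁵ → stable
  185–234 m: −αΔT+βΔS = −(1.3 × 10⁻⁴)(+5.0)+(7.6 × 10⁻⁴)(+1.76) = 6.9 × 10⁻⁴ → stable
  234–237 m: −αΔT+βΔS = −(1.3 × 10⁻⁴)(-3.6)+(7.6 × 10⁻⁴)(-0.01) = 4.6 × 10⁻⁴ → stable
Every interval has Δρ > 0: the column is stably stratified throughout.

none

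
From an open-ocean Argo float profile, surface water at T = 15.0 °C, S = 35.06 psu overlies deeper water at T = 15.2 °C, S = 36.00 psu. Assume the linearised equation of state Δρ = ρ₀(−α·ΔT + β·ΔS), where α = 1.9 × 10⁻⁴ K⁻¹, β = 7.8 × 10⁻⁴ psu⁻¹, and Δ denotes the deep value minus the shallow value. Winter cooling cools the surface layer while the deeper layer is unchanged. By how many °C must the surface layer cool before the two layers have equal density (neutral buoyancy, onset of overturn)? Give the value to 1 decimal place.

Neutral buoyancy requires Δρ = 0, i.e. −α(T_deep − T_surf′) + β(S_deep − S_surf) = 0.
T_surf′ = T_deep − (β/α)·ΔS = 15.2 − (7.8 × 10⁻⁴/1.9 × 10⁻⁴)·(+0.94) = 11.341 °C.
Cooling required: 15.0 − (11.341) = 3.659 °C.

3.7 °C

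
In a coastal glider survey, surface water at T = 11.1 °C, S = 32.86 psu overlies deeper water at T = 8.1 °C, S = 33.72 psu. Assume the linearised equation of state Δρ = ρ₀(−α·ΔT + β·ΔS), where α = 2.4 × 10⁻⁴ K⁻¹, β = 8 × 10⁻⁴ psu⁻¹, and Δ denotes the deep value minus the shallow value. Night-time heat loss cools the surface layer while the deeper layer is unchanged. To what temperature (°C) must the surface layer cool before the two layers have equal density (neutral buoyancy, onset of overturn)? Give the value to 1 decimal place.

5.2 °C

Neutral buoyancy requires Δρ = 0, i.e. −α(T_deep − T_surf′) + β(S_deep − S_surf) = 0.
T_surf′ = T_deep − (β/α)·ΔS = 8.1 − (8 × 10⁻⁴/2.4 × 10⁻⁴)·(+0.86) = 5.233 °C.
Cooling required: 11.1 − (5.233) = 5.867 °C.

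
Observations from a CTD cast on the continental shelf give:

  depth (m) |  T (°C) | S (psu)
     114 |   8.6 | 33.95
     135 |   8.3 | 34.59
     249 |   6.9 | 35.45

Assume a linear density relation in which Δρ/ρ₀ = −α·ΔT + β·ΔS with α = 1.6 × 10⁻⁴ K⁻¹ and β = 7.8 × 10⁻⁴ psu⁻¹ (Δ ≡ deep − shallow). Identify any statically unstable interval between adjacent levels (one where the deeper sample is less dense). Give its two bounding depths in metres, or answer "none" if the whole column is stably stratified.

Evaluate Δρ/ρ₀ = −αΔT + βΔS across each adjacent pair:
  114–135 m: −αΔT+βΔS = −(1.6 × 10⁻⁴)(-0.3)+(7.8 × 10⁻⁴)(+0.64) = 5.5 × 10⁻⁴ → stable
  135–249 m: −αΔT+βΔS = −(1.6 × 10⁻⁴)(-1.4)+(7.8 × 10⁻⁴)(+0.86) = 8.9 × 10⁻⁴ → stable
Every interval has Δρ > 0: the column is stably stratified throughout.

none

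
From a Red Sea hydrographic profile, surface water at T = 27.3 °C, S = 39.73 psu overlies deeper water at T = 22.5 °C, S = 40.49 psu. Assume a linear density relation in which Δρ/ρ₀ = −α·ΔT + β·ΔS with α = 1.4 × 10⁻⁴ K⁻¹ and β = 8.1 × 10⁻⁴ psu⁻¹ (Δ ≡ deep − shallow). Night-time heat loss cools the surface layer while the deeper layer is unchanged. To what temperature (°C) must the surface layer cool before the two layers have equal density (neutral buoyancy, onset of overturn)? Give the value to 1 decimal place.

18.1 °C

Neutral buoyancy requires Δρ = 0, i.e. −α(T_deep − T_surf′) + β(S_deep − S_surf) = 0.
T_surf′ = T_deep − (β/α)·ΔS = 22.5 − (8.1 × 10⁻⁴/1.4 × 10⁻⁴)·(+0.76) = 18.103 °C.
Cooling required: 27.3 − (18.103) = 9.197 °C.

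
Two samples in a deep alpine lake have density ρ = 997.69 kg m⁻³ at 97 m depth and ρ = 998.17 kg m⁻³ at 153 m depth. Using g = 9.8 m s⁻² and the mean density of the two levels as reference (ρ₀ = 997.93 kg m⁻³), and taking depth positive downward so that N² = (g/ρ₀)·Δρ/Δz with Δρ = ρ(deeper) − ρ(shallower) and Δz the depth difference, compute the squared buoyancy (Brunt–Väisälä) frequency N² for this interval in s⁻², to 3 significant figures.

8.42 × 10⁻⁵ s⁻²

Δρ = 998.17 − 997.69 = 0.48 kg m⁻³ over Δz = 153 − 97 = 56 m.
N² = (9.8/997.93) × (0.48/56) = 8.4174 × 10⁻⁵ s⁻² ≈ 8.42 × 10⁻⁵ s⁻².
N² > 0, so the interval is statically stable.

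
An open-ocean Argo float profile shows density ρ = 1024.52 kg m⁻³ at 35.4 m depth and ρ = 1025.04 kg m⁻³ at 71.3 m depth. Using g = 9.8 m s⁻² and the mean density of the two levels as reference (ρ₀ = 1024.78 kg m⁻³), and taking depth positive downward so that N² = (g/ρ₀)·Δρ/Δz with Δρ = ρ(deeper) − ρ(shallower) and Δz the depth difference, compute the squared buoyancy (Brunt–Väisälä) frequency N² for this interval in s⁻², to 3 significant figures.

1.39 × 10⁻⁴ s⁻²

Δρ = 1025.04 − 1024.52 = 0.52 kg m⁻³ over Δz = 71.3 − 35.4 = 35.9 m.
N² = (9.8/1024.78) × (0.52/35.9) = 1.3852 × 10⁻⁴ s⁻² ≈ 1.39 × 10⁻⁴ s⁻².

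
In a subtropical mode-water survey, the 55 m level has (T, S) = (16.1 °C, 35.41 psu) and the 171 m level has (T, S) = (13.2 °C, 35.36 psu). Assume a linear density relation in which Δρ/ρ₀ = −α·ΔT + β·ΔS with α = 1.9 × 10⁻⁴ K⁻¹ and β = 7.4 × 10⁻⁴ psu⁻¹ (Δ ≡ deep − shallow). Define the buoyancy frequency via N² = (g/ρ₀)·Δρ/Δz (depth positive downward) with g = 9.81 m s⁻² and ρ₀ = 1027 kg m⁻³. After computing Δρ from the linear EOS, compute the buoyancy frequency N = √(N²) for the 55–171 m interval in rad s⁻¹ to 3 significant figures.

ΔT = -2.9 K, ΔS = -0.05 psu (deep − shallow).
Δρ/ρ₀ = −αΔT + βΔS = 5.51 × 10⁻⁴ − 3.70 × 10⁻⁵ = 5.14 × 10⁻⁴, so Δρ ≈ 0.5279 kg m⁻³.
N² = (g/ρ₀)·Δρ/Δz = g·(Δρ/ρ₀)/Δz = 9.81 × 5.14 × 10⁻⁴ / 116 = 4.3468 × 10⁻⁵ s⁻².
N = √(4.3468 × 10⁻⁵) = 6.5930 × 10⁻³ rad s⁻¹ ≈ 6.59 × 10⁻³ rad s⁻¹.

6.59 × 10⁻³ rad s⁻¹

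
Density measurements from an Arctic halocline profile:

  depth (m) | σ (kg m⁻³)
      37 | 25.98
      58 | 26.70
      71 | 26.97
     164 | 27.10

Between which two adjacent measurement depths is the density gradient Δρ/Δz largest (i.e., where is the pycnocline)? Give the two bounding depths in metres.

37–58 m

Compute the density gradient over each adjacent pair:
  37–58 m: Δρ/Δz = 0.72/21 = 0.034 kg m⁻⁴
  58–71 m: Δρ/Δz = 0.27/13 = 0.021 kg m⁻⁴
  71–164 m: Δρ/Δz = 0.13/93 = 1.4 × 10⁻³ kg m⁻⁴
The largest gradient is in the 37–58 m interval — the pycnocline.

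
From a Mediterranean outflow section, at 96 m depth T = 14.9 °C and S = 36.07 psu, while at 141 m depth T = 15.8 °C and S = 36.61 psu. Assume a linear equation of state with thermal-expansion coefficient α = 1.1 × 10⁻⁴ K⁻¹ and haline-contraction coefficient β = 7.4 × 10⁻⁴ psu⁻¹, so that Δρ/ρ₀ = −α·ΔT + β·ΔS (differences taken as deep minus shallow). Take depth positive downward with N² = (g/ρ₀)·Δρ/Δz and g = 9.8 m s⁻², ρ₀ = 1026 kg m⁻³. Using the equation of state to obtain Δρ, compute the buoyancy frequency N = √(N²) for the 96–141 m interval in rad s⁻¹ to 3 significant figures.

ΔT = +0.9 K, ΔS = +0.54 psu (deep − shallow).
Δρ/ρ₀ = −αΔT + βΔS = -9.90 × 10⁻⁵ + 3.996 × 10⁻⁴ = 3.006 × 10⁻⁴, so Δρ ≈ 0.3084 kg m⁻³.
N² = (g/ρ₀)·Δρ/Δz = g·(Δρ/ρ₀)/Δz = 9.8 × 3.006 × 10⁻⁴ / 45 = 6.5464 × 10⁻⁵ s⁻².
N = √(6.5464 × 10⁻⁵) = 8.0910 × 10⁻³ rad s⁻¹ ≈ 8.09 × 10⁻³ rad s⁻¹.

8.09 × 10⁻³ rad s⁻¹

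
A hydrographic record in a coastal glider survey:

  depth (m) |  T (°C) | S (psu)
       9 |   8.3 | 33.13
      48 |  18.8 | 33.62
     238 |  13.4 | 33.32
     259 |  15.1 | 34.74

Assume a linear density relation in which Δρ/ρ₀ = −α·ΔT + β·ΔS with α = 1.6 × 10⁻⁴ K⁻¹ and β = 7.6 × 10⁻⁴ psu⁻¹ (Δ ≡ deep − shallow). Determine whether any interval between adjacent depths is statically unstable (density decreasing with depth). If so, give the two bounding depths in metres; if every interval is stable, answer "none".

9–48 m

Evaluate Δρ/ρ₀ = −αΔT + βΔS across each adjacent pair:
  9–48 m: −αΔT+βΔS = −(1.6 × 10⁻⁴)(+10.5)+(7.6 × 10⁻⁴)(+0.49) = -1.3 × 10⁻³ → UNSTABLE
  48–238 m: −αΔT+βΔS = −(1.6 × 10⁻⁴)(-5.4)+(7.6 × 10⁻⁴)(-0.30) = 6.4 × 10⁻⁴ → stable
  238–259 m: −αΔT+βΔS = −(1.6 × 10⁻⁴)(+1.7)+(7.6 × 10⁻⁴)(+1.42) = 8.1 × 10⁻⁴ → stable
The 9–48 m interval has Δρ < 0: lighter water underlies denser water.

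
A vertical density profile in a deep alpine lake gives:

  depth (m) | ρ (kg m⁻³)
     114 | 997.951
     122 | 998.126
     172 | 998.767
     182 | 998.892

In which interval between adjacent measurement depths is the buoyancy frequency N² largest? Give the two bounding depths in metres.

114–122 m

Compute the density gradient over each adjacent pair:
  114–122 m: Δρ/Δz = 0.175/8 = 0.022 kg m⁻⁴
  122–172 m: Δρ/Δz = 0.641/50 = 0.013 kg m⁻⁴
  172–182 m: Δρ/Δz = 0.125/10 = 0.013 kg m⁻⁴
The largest gradient is in the 114–122 m interval — the pycnocline.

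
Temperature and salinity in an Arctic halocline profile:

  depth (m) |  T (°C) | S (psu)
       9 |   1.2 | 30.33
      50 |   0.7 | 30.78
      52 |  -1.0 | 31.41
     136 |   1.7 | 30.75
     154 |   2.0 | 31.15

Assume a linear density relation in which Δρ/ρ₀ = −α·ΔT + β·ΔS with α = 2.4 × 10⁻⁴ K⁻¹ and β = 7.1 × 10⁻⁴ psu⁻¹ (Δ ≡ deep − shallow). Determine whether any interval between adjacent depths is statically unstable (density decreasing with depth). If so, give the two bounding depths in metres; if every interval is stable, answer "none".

52–136 m

Evaluate Δρ/ρ₀ = −αΔT + βΔS across each adjacent pair:
  9–50 m: −αΔT+βΔS = −(2.4 × 10⁻⁴)(-0.5)+(7.1 × 10⁻⁴)(+0.45) = 4.4 × 10⁻⁴ → stable
  50–52 m: −αΔT+βΔS = −(2.4 × 10⁻⁴)(-1.7)+(7.1 × 10⁻⁴)(+0.63) = 8.6 × 10⁻⁴ → stable
  52–136 m: −αΔT+βΔS = −(2.4 × 10⁻⁴)(+2.7)+(7.1 × 10⁻⁴)(-0.66) = -1.1 × 10⁻³ → UNSTABLE
  136–154 m: −αΔT+βΔS = −(2.4 × 10⁻⁴)(+0.3)+(7.1 × 10⁻⁴)(+0.40) = 2.1 × 10⁻⁴ → stable
The 52–136 m interval has Δρ < 0: lighter water underlies denser water.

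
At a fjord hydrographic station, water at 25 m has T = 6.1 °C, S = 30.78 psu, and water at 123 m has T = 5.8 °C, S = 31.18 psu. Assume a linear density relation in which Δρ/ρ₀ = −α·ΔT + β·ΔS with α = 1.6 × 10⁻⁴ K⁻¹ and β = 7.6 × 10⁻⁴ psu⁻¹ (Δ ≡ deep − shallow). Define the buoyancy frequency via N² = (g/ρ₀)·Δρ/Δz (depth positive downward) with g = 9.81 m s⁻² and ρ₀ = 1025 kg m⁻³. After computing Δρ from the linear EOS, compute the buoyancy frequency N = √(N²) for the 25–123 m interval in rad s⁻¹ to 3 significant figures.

ΔT = -0.3 K, ΔS = +0.40 psu (deep − shallow).
Δρ/ρ₀ = −αΔT + βΔS = 4.80 × 10⁻⁵ + 3.04 × 10⁻⁴ = 3.52 × 10⁻⁴, so Δρ ≈ 0.3608 kg m⁻³.
N² = (g/ρ₀)·Δρ/Δz = g·(Δρ/ρ₀)/Δz = 9.81 × 3.52 × 10⁻⁴ / 98 = 3.5236 × 10⁻⁵ s⁻².
N = √(3.5236 × 10⁻⁵) = 5.9360 × 10⁻³ rad s⁻¹ ≈ 5.94 × 10⁻³ rad s⁻¹.

5.94 × 10⁻³ rad s⁻¹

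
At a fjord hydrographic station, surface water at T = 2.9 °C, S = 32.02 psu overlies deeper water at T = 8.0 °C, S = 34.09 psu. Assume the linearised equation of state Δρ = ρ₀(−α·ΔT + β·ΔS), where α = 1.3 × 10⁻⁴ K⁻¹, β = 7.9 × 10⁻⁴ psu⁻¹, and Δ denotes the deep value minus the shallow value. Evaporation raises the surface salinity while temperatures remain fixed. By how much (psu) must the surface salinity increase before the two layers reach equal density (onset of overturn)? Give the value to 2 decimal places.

Neutral buoyancy requires −α(T_deep − T_surf) + β(S_deep − S_surf′) = 0.
S_surf′ = S_deep − (α/β)·ΔT = 34.09 − (1.3 × 10⁻⁴/7.9 × 10⁻⁴)·(+5.1) = 33.2508 psu.
Increase required: 33.2508 − 32.02 = 1.2308 psu.

1.23 psu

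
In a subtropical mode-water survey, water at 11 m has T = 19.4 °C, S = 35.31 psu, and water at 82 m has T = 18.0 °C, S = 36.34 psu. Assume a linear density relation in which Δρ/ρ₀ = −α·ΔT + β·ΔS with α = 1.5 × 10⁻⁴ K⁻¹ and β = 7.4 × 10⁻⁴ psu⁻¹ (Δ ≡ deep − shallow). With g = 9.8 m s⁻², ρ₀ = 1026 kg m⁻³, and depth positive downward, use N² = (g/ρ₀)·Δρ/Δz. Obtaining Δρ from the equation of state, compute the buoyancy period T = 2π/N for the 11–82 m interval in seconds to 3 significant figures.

542 s

ΔT = -1.4 K, ΔS = +1.03 psu (deep − shallow).
Δρ/ρ₀ = −αΔT + βΔS = 2.10 × 10⁻⁴ + 7.622 × 10⁻⁴ = 9.722 × 10⁻⁴, so Δρ ≈ 0.9975 kg m⁻³.
N² = (g/ρ₀)·Δρ/Δz = g·(Δρ/ρ₀)/Δz = 9.8 × 9.722 × 10⁻⁴ / 71 = 1.3419 × 10⁻⁴ s⁻².
N = √(1.3419 × 10⁻⁴) = 0.011584 rad s⁻¹ → T = 2π/N = 542.40 s ≈ 542 s.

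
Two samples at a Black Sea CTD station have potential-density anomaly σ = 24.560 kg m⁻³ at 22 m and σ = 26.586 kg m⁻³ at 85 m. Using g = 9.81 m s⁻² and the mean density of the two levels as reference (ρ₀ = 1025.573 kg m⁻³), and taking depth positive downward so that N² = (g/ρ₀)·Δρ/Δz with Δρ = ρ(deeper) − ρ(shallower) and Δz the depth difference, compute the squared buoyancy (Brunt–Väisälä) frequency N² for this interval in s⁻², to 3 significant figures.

Δρ = 1026.586 − 1024.560 = 2.026 kg m⁻³ over Δz = 85 − 22 = 63 m.
N² = (9.81/1025.573) × (2.026/63) = 3.0761 × 10⁻⁴ s⁻² ≈ 3.08 × 10⁻⁴ s⁻².

3.08 × 10⁻⁴ s⁻²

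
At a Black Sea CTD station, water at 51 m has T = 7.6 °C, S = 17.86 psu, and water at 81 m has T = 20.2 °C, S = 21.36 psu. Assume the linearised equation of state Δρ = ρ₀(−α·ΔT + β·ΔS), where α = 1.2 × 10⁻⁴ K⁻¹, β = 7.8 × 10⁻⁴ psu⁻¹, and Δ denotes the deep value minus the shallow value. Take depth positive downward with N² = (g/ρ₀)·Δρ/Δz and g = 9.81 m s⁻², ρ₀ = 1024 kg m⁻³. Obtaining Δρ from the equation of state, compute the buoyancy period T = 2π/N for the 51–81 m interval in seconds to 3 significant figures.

315 s

ΔT = +12.6 K, ΔS = +3.50 psu (deep − shallow).
Δρ/ρ₀ = −αΔT + βΔS = -1.512 × 10⁻³ + 2.73 × 10⁻³ = 1.218 × 10⁻³, so Δρ ≈ 1.247 kg m⁻³.
N² = (g/ρ₀)·Δρ/Δz = g·(Δρ/ρ₀)/Δz = 9.81 × 1.218 × 10⁻³ / 30 = 3.9829 × 10⁻⁴ s⁻².
N = √(3.9829 × 10⁻⁴) = 0.019957 rad s⁻¹ → T = 2π/N = 314.84 s ≈ 315 s.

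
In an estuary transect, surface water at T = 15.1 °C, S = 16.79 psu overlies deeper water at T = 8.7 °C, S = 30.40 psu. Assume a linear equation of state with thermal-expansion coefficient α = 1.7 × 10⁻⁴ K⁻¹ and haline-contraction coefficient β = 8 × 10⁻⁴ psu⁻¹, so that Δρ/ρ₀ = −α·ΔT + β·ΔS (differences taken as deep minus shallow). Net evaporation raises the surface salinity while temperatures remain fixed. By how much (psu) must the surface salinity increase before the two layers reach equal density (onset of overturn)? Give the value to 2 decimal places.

Neutral buoyancy requires −α(T_deep − T_surf) + β(S_deep − S_surf′) = 0.
S_surf′ = S_deep − (α/β)·ΔT = 30.40 − (1.7 × 10⁻⁴/8 × 10⁻⁴)·(-6.4) = 31.7600 psu.
Increase required: 31.7600 − 16.79 = 14.9700 psu.

14.97 psu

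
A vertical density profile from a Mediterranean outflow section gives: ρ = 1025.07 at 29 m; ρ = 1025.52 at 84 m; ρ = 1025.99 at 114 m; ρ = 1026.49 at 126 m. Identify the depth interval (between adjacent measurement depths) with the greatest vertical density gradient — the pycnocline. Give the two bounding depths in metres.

114–126 m

Compute the density gradient over each adjacent pair:
  29–84 m: Δρ/Δz = 0.45/55 = 8.2 × 10⁻³ kg m⁻⁴
  84–114 m: Δρ/Δz = 0.47/30 = 0.016 kg m⁻⁴
  114–126 m: Δρ/Δz = 0.50/12 = 0.042 kg m⁻⁴
The largest gradient is in the 114–126 m interval — the pycnocline.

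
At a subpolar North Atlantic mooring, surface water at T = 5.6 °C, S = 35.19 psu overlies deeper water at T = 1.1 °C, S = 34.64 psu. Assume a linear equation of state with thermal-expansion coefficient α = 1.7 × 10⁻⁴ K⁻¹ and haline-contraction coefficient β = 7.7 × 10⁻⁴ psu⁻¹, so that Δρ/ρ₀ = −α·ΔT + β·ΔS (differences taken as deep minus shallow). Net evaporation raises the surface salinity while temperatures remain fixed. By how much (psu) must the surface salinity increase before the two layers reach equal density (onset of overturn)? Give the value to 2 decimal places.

Neutral buoyancy requires −α(T_deep − T_surf) + β(S_deep − S_surf′) = 0.
S_surf′ = S_deep − (α/β)·ΔT = 34.64 − (1.7 × 10⁻⁴/7.7 × 10⁻⁴)·(-4.5) = 35.6335 psu.
Increase required: 35.6335 − 35.19 = 0.4435 psu.

0.44 psu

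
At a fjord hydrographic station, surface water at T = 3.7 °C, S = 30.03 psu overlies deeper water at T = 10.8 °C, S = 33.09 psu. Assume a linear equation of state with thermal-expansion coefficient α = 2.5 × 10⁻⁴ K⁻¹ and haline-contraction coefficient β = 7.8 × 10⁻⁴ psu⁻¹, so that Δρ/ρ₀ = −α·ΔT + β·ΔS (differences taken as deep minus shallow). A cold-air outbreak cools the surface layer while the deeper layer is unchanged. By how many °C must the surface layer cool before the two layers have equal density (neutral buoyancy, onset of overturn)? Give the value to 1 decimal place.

Neutral buoyancy requires Δρ = 0, i.e. −α(T_deep − T_surf′) + β(S_deep − S_surf) = 0.
T_surf′ = T_deep − (β/α)·ΔS = 10.8 − (7.8 × 10⁻⁴/2.5 × 10⁻⁴)·(+3.06) = 1.253 °C.
Cooling required: 3.7 − (1.253) = 2.447 °C.

2.4 °C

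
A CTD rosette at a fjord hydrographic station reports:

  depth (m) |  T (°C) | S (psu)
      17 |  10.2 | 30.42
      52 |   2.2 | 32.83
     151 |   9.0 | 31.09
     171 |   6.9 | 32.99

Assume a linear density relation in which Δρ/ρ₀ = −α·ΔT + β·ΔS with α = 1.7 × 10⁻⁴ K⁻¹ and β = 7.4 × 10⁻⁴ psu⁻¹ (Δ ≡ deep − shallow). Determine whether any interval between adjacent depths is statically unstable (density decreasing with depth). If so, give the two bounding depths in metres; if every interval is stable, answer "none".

52–151 m

Evaluate Δρ/ρ₀ = −αΔT + βΔS across each adjacent pair:
  17–52 m: −αΔT+βΔS = −(1.7 × 10⁻⁴)(-8.0)+(7.4 × 10⁻⁴)(+2.41) = 3.1 × 10⁻³ → stable
  52–151 m: −αΔT+βΔS = −(1.7 × 10⁻⁴)(+6.8)+(7.4 × 10⁻⁴)(-1.74) = -2.4 × 10⁻³ → UNSTABLE
  151–171 m: −αΔT+βΔS = −(1.7 × 10⁻⁴)(-2.1)+(7.4 × 10⁻⁴)(+1.90) = 1.8 × 10⁻³ → stable
The 52–151 m interval has Δρ < 0: lighter water underlies denser water.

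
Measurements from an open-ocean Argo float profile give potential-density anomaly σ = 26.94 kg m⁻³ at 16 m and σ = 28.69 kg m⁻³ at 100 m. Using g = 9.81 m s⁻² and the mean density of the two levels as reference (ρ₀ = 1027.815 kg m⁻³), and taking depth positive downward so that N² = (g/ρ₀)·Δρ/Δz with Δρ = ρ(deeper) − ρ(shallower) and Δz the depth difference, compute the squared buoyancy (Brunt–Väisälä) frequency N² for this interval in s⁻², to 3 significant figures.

Δρ = 1028.69 − 1026.94 = 1.75 kg m⁻³ over Δz = 100 − 16 = 84 m.
N² = (9.81/1027.815) × (1.75/84) = 1.9884 × 10⁻⁴ s⁻² ≈ 1.99 × 10⁻⁴ s⁻².

1.99 × 10⁻⁴ s⁻²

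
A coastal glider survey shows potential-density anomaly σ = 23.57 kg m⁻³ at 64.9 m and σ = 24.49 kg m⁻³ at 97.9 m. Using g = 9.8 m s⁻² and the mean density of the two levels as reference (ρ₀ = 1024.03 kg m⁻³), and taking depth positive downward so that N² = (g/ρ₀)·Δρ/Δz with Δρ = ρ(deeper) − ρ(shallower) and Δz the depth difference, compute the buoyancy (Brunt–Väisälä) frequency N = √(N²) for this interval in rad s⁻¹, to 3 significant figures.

Δρ = 1024.49 − 1023.57 = 0.92 kg m⁻³ over Δz = 97.9 − 64.9 = 33 m.
N² = (9.8/1024.03) × (0.92/33) = 2.6680 × 10⁻⁴ s⁻².
N = √(2.6680 × 10⁻⁴) = 0.016334 rad s⁻¹ ≈ 0.0163 rad s⁻¹.
A positive N² confirms static stability across the interval.

0.0163 rad s⁻¹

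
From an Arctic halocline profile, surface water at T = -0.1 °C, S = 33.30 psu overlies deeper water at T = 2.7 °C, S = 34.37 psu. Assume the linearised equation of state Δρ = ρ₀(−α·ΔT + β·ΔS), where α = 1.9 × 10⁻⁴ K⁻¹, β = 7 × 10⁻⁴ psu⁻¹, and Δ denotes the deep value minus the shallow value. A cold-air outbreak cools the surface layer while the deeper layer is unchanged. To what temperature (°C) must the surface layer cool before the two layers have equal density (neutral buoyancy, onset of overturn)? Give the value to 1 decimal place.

Neutral buoyancy requires Δρ = 0, i.e. −α(T_deep − T_surf′) + β(S_deep − S_surf) = 0.
T_surf′ = T_deep − (β/α)·ΔS = 2.7 − (7 × 10⁻⁴/1.9 × 10⁻⁴)·(+1.07) = -1.242 °C.
Cooling required: -0.1 − (-1.242) = 1.142 °C.

-1.2 °C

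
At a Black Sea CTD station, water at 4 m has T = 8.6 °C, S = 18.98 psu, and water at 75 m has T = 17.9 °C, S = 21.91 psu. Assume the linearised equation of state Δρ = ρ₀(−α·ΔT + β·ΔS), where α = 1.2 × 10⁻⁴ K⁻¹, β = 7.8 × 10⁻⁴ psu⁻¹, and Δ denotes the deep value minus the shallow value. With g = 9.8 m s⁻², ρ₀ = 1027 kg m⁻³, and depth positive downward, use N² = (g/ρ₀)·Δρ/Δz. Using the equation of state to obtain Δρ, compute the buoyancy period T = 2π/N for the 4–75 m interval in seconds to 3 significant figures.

495 s

ΔT = +9.3 K, ΔS = +2.93 psu (deep − shallow).
Δρ/ρ₀ = −αΔT + βΔS = -1.116 × 10⁻³ + 2.2854 × 10⁻³ = 1.1694 × 10⁻³, so Δρ ≈ 1.201 kg m⁻³.
N² = (g/ρ₀)·Δρ/Δz = g·(Δρ/ρ₀)/Δz = 9.8 × 1.1694 × 10⁻³ / 71 = 1.6141 × 10⁻⁴ s⁻².
N = √(1.6141 × 10⁻⁴) = 0.012705 rad s⁻¹ → T = 2π/N = 494.54 s ≈ 495 s.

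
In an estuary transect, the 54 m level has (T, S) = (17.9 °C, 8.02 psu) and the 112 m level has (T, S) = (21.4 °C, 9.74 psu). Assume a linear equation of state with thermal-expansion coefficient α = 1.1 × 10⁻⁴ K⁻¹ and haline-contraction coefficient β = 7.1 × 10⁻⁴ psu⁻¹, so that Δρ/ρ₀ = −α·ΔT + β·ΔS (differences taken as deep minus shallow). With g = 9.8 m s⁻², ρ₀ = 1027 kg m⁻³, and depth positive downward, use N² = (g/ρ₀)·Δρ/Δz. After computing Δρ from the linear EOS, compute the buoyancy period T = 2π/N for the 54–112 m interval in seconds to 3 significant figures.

529 s

ΔT = +3.5 K, ΔS = +1.72 psu (deep − shallow).
Δρ/ρ₀ = −αΔT + βΔS = -3.85 × 10⁻⁴ + 1.2212 × 10⁻³ = 8.362 × 10⁻⁴, so Δρ ≈ 0.8588 kg m⁻³.
N² = (g/ρ₀)·Δρ/Δz = g·(Δρ/ρ₀)/Δz = 9.8 × 8.362 × 10⁻⁴ / 58 = 1.4129 × 10⁻⁴ s⁻².
N = √(1.4129 × 10⁻⁴) = 0.011887 rad s⁻¹ → T = 2π/N = 528.58 s ≈ 529 s.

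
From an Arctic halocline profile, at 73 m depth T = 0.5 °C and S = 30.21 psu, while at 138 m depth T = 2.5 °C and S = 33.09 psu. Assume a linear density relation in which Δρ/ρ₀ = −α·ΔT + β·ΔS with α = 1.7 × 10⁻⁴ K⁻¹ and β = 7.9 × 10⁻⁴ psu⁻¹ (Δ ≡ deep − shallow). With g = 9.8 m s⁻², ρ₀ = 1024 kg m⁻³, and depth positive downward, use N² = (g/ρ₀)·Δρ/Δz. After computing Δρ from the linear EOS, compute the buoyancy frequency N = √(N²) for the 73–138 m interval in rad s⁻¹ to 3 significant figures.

0.0171 rad s⁻¹

ΔT = +2.0 K, ΔS = +2.88 psu (deep − shallow).
Δρ/ρ₀ = −αΔT + βΔS = -3.40 × 10⁻⁴ + 2.2752 × 10⁻³ = 1.9352 × 10⁻³, so Δρ ≈ 1.982 kg m⁻³.
N² = (g/ρ₀)·Δρ/Δz = g·(Δρ/ρ₀)/Δz = 9.8 × 1.9352 × 10⁻³ / 65 = 2.9177 × 10⁻⁴ s⁻².
N = √(2.9177 × 10⁻⁴) = 0.017081 rad s⁻¹ ≈ 0.0171 rad s⁻¹.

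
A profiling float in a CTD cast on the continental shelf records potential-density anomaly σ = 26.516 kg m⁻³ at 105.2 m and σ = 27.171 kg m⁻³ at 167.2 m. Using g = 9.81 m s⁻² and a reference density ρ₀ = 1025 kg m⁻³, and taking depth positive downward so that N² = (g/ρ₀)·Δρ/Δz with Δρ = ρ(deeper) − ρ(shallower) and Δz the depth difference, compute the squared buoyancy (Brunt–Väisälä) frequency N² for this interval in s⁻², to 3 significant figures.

1.01 × 10⁻⁴ s⁻²

Δρ = 1027.171 − 1026.516 = 0.655 kg m⁻³ over Δz = 167.2 − 105.2 = 62 m.
N² = (9.81/1025) × (0.655/62) = 1.0111 × 10⁻⁴ s⁻² ≈ 1.01 × 10⁻⁴ s⁻².
Since Δρ > 0 the layer is stably stratified.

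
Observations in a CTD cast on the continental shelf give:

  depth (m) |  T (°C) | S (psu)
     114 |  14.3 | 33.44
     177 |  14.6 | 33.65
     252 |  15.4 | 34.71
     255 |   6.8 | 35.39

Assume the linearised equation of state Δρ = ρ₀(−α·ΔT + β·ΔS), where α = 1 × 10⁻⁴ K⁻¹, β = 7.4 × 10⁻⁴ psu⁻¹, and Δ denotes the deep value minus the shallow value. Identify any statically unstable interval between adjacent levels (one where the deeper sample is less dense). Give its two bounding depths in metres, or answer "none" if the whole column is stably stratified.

Evaluate Δρ/ρ₀ = −αΔT + βΔS across each adjacent pair:
  114–177 m: −αΔT+βΔS = −(1 × 10⁻⁴)(+0.3)+(7.4 × 10⁻⁴)(+0.21) = 1.3 × 10⁻⁴ → stable
  177–252 m: −αΔT+βΔS = −(1 × 10⁻⁴)(+0.8)+(7.4 × 10⁻⁴)(+1.06) = 7.0 × 10⁻⁴ → stable
  252–255 m: −αΔT+βΔS = −(1 × 10⁻⁴)(-8.6)+(7.4 × 10⁻⁴)(+0.68) = 1.4 × 10⁻³ → stable
Every interval has Δρ > 0: the column is stably stratified throughout.

none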